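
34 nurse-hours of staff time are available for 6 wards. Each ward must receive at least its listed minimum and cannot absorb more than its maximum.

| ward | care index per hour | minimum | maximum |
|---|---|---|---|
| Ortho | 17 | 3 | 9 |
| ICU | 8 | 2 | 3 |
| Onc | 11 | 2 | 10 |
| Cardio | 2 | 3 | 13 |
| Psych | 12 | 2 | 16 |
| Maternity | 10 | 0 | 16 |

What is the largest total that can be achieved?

Meeting every minimum uses 3+2+2+3+2+0 = 12 nurse-hours, leaving 22.
Highest care index per hour first: Ortho 17 > Psych 12 > Onc 11 > Maternity 10 > ICU 8 > Cardio 2.
Ortho takes 6 more to reach its cap of 9 → 16 left.
Psych: +14 to 16 (cap) → 2 left.
Onc has room for 8 more but only 2 remain, so it gets 4.
Total = 17×9 + 8×2 + 11×4 + 2×3 + 12×16 = 411.

411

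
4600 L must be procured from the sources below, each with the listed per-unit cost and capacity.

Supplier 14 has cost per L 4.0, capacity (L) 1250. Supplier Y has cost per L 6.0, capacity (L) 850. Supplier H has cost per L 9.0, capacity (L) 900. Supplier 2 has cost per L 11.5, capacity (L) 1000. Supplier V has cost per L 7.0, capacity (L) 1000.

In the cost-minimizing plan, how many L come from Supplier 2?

600

Fill from the cheapest source first.
Supplier 14 at 4.0: take all 1250 L ; 3350 still needed.
Take 850 from Supplier Y at 6.0 ; need 2500 more.
Supplier V at 7.0: take all 1000 L ; 1500 still needed.
Supplier H (9.0): use full 900 ; 600 L to go.
Supplier 2 at 11.5: take 600 of its 1000 ; requirement met.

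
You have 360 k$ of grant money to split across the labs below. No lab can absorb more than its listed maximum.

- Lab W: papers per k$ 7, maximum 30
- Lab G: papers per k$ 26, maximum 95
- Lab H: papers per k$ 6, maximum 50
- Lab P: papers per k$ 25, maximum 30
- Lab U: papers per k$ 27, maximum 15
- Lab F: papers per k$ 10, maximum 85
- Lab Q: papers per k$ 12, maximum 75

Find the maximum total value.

Rank by papers per k$: Lab U 27 > Lab G 26 > Lab P 25 > Lab Q 12 > Lab F 10 > Lab W 7 > Lab H 6.
Lab U takes 15 to reach its cap of 15 — 345 left.
Give Lab G 95 to hit its cap of 95 — 250 left.
Lab P takes 30 to reach its cap of 30 — 220 left.
Lab Q takes 75 to reach its cap of 75 — 145 left.
Give Lab F 85 to hit its cap of 85 — 60 left.
Give Lab W 30 to hit its cap of 30 — 30 left.
Lab H has room for 50 but only 30 remain, so it gets 30.
Total = 7×30 + 26×95 + 6×30 + 25×30 + 27×15 + 10×85 + 12×75 = 5765.

5765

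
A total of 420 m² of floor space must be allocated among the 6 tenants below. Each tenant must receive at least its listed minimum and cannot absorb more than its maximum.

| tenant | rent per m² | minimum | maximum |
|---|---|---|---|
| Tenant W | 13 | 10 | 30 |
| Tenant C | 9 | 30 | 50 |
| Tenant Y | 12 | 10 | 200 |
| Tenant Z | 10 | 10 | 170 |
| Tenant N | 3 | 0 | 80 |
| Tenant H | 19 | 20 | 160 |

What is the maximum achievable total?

Meeting every minimum uses 10+30+10+10+0+20 = 80 m², leaving 340.
Rank by rent per m²: Tenant H 19 > Tenant W 13 > Tenant Y 12 > Tenant Z 10 > Tenant C 9 > Tenant N 3.
Tenant H takes 140 more to reach its cap of 160 — 200 left.
Give Tenant W 20 more to hit its cap of 30 — 180 left.
Tenant Y has room for 190 more but only 180 remain, so it gets 190.
Total = 13×30 + 9×30 + 12×190 + 10×10 + 19×160 = 6080.

6080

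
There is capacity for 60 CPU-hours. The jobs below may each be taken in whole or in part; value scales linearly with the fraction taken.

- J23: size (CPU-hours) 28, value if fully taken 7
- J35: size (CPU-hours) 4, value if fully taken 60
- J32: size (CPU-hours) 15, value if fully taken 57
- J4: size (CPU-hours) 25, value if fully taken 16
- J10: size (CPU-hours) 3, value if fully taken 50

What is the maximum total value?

186.25

Best value per unit of size first: J10 50/3≈16.7, J35 60/4≈15, J32 57/15≈3.8, J4 16/25≈0.64, J23 7/28≈0.25.
Take all of J10 (3 CPU-hours, value 50) → 57 CPU-hours left.
Take all of J35 (4 CPU-hours, value 60) → 53 CPU-hours left.
Take all of J32 (15 CPU-hours, value 57) → 38 CPU-hours left.
J4: take in full, 25 CPU-hours for value 16 → 13 left.
Only 13 CPU-hours remain; take 13/28 of J23 for value 7×13/28 = 3.25.
Total value = 186.25.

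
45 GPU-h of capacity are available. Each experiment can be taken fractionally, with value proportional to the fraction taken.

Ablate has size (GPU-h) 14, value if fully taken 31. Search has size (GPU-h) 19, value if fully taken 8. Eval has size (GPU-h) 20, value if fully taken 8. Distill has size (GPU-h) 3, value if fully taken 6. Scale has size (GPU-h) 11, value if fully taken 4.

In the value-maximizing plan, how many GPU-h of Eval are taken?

9

Best value per unit of size first: Ablate 31/14≈2.21, Distill 6/3≈2, Search 8/19≈0.421, Eval 8/20≈0.4, Scale 4/11≈0.364.
Take all of Ablate (14 GPU-h, value 31) — 31 GPU-h left.
All 3 GPU-h of Distill fit (value 6) — 28 remain.
All 19 GPU-h of Search fit (value 8) — 9 remain.
Only 9 GPU-h remain; take 9/20 of Eval for value 8×9/20 = 3.6.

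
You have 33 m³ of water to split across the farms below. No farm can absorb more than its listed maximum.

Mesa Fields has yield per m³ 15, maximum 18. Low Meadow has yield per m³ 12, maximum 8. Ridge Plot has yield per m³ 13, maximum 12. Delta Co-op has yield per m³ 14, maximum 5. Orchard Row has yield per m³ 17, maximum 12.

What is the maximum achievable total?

Order the farms by yield per m³: Orchard Row 17 > Mesa Fields 15 > Delta Co-op 14 > Ridge Plot 13 > Low Meadow 12.
Give Orchard Row 12 to hit its cap of 12 — 21 left.
Mesa Fields takes 18 to reach its cap of 18 — 3 left.
Delta Co-op: +3 (room for 5) → 3. Pool exhausted.
Total = 15×18 + 14×3 + 17×12 = 516.

516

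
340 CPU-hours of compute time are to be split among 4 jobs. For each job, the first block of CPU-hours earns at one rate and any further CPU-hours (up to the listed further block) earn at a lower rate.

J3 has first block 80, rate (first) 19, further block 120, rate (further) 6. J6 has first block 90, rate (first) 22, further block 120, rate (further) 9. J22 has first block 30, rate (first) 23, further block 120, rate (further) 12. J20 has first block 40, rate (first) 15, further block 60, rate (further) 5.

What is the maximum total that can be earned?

5990

Order all 8 blocks by rate: J22/tier1 23 > J6/tier1 22 > J3/tier1 19 > J20/tier1 15 > J22/tier2 12 > J6/tier2 9 > J3/tier2 6 > J20/tier2 5.
J22/tier1 (23): +30 — 310 left.
Fill J6 tier1 block (90 at 22) — 220 left.
J3 tier1 at 19: fill all 80 — 140 left.
J20/tier1 (15): +40 — 100 left.
J22 tier2 at 12: only 100 left, fill 100.
Total = 23×30 + 22×90 + 19×80 + 15×40 + 12×100 = 5990.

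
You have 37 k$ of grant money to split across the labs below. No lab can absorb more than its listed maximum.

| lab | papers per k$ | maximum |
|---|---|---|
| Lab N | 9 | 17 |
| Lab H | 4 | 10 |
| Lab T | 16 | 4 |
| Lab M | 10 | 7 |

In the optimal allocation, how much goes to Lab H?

Order the labs by papers per k$: Lab T 16 > Lab M 10 > Lab N 9 > Lab H 4.
Lab T takes 4 to reach its cap of 4 → 33 left.
Lab M takes 7 to reach its cap of 7 → 26 left.
Lab N: +17 to 17 (cap) → 9 left.
Lab H: +9 (room for 10) → 9. Pool exhausted.

9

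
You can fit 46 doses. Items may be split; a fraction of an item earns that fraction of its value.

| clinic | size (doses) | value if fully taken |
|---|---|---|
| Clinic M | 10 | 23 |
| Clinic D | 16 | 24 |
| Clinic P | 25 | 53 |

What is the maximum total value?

92.5

Best value per unit of size first: Clinic M 23/10≈2.3, Clinic P 53/25≈2.12, Clinic D 24/16≈1.5.
Clinic M: take in full, 10 doses for value 23 ; 36 left.
Clinic P: take in full, 25 doses for value 53 ; 11 left.
Only 11 doses remain; take 11/16 of Clinic D for value 24×11/16 = 16.5.
Total value = 92.5.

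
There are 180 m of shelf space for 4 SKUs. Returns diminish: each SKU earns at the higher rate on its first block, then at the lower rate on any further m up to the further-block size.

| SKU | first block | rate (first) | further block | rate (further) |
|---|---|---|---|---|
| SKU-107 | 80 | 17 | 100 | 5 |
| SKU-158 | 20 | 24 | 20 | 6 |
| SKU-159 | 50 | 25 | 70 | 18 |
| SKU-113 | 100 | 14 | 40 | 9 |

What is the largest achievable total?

3670

Treat each block as its own option and order by rate: SKU-159/T1 25 > SKU-158/T1 24 > SKU-159/T2 18 > SKU-107/T1 17 > SKU-113/T1 14 > SKU-113/T2 9 > SKU-158/T2 6 > SKU-107/T2 5.
SKU-159/T1 (25): +50 ; 130 left.
Fill SKU-158 T1 block (20 at 24) ; 110 left.
SKU-159/T2 (18): +70 ; 40 left.
SKU-107/T1: +40 of 80 at 17; pool empty.
Total = 25×50 + 24×20 + 18×70 + 17×40 = 3670.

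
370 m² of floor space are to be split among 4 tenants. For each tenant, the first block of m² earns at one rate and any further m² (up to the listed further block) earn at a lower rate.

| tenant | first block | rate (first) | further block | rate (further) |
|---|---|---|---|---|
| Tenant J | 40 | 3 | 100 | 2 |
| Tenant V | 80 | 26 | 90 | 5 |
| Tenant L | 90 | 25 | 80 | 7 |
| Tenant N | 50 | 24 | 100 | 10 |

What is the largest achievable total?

Rank every tier by rate: Tenant V/T1 26 > Tenant L/T1 25 > Tenant N/T1 24 > Tenant N/T2 10 > Tenant L/T2 7 > Tenant V/T2 5 > Tenant J/T1 3 > Tenant J/T2 2.
Fill Tenant V T1 block (80 at 26) ; 290 left.
Tenant L/T1 (25): +90 ; 200 left.
Tenant N/T1 (24): +50 ; 150 left.
Tenant N T2 at 10: fill all 100 ; 50 left.
Tenant L T2 at 7: only 50 left, fill 50.
Total = 26×80 + 25×90 + 24×50 + 10×100 + 7×50 = 6880.

6880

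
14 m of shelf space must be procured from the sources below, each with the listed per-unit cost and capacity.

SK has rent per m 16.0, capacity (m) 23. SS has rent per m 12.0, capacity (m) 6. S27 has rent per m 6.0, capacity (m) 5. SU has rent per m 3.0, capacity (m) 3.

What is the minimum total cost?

Cheapest first:
Take 3 from SU at 3.0 ; need 11 more.
S27 (6.0): use full 5 ; 6 m to go.
Take 6 from SS at 12.0 ; need 0 more.
SK: unused.
Cost = 3×3.0 + 5×6.0 + 6×12.0 = 111.

111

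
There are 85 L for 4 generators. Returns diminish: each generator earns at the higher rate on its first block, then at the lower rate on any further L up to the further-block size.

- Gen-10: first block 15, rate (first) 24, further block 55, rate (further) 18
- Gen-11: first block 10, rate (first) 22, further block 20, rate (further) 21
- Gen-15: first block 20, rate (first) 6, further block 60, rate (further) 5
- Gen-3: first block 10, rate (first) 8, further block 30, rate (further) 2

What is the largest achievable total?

1720

Treat each block as its own option and order by rate: Gen-10/first 24 > Gen-11/first 22 > Gen-11/second 21 > Gen-10/second 18 > Gen-3/first 8 > Gen-15/first 6 > Gen-15/second 5 > Gen-3/second 2.
Fill Gen-10 first block (15 at 24) ; 70 left.
Gen-11/first (22): +10 ; 60 left.
Gen-11 second at 21: fill all 20 ; 40 left.
40 remain; put them into Gen-10 second at 18.
Total = 24×15 + 22×10 + 21×20 + 18×40 = 1720.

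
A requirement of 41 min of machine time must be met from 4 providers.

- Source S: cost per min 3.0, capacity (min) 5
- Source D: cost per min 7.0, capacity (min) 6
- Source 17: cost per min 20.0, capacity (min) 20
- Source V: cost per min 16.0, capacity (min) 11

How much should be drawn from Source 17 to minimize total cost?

19

Cheapest first:
Take 5 from Source S at 3.0 → need 36 more.
Source D (7.0): use full 6 → 30 min to go.
Source V (16.0): use full 11 → 19 min to go.
Source 17 (20.0): take the remaining 19 → done.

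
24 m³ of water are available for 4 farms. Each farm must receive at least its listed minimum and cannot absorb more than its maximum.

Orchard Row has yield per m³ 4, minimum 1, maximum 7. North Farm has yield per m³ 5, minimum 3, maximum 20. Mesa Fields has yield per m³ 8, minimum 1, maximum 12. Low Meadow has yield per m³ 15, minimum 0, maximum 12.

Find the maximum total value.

263

Meeting every minimum uses 1+3+1+0 = 5 m³, leaving 19.
Rank by yield per m³: Low Meadow 15 > Mesa Fields 8 > North Farm 5 > Orchard Row 4.
Low Meadow takes 12 more to reach its cap of 12 — 7 left.
Mesa Fields has room for 11 more but only 7 remain, so it gets 8.
Total = 4×1 + 5×3 + 8×8 + 15×12 = 263.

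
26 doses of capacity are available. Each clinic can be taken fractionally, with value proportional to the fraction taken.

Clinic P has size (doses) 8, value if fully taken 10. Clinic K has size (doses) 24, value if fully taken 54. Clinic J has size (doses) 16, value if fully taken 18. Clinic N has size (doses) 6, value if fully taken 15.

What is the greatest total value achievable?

60

Rank by value-to-size ratio: Clinic N 15/6≈2.5, Clinic K 54/24≈2.25, Clinic P 10/8≈1.25, Clinic J 18/16≈1.12.
Clinic N: take in full, 6 doses for value 15 ; 20 left.
Only 20 doses remain; take 20/24 of Clinic K for value 54×20/24 = 45.
Total value = 60.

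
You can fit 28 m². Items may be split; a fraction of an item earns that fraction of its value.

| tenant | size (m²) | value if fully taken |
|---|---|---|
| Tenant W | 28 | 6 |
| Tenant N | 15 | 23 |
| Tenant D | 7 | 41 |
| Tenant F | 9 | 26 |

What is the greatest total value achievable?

85.4

Best value per unit of size first: Tenant D 41/7≈5.86, Tenant F 26/9≈2.89, Tenant N 23/15≈1.53, Tenant W 6/28≈0.214.
All 7 m² of Tenant D fit (value 41) ; 21 remain.
All 9 m² of Tenant F fit (value 26) ; 12 remain.
Fill the last 12 m² with part of Tenant N: 12/15 of it earns 18.4.
Total value = 85.4.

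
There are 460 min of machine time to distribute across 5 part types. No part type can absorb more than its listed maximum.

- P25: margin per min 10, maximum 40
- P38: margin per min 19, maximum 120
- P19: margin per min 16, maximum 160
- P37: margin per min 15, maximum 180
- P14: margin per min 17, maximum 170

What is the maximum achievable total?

Rank by margin per min: P38 19 > P14 17 > P19 16 > P37 15 > P25 10.
P38 takes 120 to reach its cap of 120 — 340 left.
P14: +170 to 170 (cap) — 170 left.
P19: +160 to 160 (cap) — 10 left.
Only 10 left; P37 takes them to reach 10.
Total = 19×120 + 16×160 + 15×10 + 17×170 = 7880.

7880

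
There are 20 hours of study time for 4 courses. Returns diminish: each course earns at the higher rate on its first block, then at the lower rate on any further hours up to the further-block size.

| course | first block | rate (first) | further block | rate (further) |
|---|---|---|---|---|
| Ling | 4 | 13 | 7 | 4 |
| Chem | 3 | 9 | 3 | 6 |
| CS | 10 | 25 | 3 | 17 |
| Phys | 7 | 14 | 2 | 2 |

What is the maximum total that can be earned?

399

Treat each block as its own option and order by rate: CS/T1 25 > CS/T2 17 > Phys/T1 14 > Ling/T1 13 > Chem/T1 9 > Chem/T2 6 > Ling/T2 4 > Phys/T2 2.
CS/T1 (25): +10 ; 10 left.
Fill CS T2 block (3 at 17) ; 7 left.
Phys/T1 (14): +7 ; 0 left.
Total = 25×10 + 17×3 + 14×7 = 399.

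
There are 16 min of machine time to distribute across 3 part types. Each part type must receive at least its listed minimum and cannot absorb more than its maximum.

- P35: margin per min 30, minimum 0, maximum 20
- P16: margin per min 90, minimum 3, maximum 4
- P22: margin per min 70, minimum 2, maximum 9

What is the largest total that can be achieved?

Meeting every minimum uses 0+3+2 = 5 min, leaving 11.
Rank by margin per min: P16 90 > P22 70 > P35 30.
Give P16 1 more to hit its cap of 4 → 10 left.
P22: +7 to 9 (cap) → 3 left.
P35: +3 (room for 20) → 3. Pool exhausted.
Total = 30×3 + 90×4 + 70×9 = 1080.

1080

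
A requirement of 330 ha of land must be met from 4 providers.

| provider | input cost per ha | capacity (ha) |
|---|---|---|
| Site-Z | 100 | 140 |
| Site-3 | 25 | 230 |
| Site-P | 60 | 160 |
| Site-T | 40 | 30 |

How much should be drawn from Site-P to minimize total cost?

Fill from the cheapest provider first.
Take 230 from Site-3 at 25 → need 100 more.
Site-T (40): use full 30 → 70 ha to go.
Site-P at 60: take 70 of its 160 → requirement met.
Site-Z: unused.

70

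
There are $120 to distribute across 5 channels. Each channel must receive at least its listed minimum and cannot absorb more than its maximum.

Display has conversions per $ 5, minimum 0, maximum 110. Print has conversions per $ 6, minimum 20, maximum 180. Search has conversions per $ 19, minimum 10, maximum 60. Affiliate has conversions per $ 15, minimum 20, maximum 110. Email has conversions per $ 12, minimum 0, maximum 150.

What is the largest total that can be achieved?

Meeting every minimum uses 0+20+10+20+0 = 50 $, leaving 70.
Order the channels by conversions per $: Search 19 > Affiliate 15 > Email 12 > Print 6 > Display 5.
Give Search 50 more to hit its cap of 60 → 20 left.
Affiliate has room for 90 more but only 20 remain, so it gets 40.
Total = 6×20 + 19×60 + 15×40 = 1860.

1860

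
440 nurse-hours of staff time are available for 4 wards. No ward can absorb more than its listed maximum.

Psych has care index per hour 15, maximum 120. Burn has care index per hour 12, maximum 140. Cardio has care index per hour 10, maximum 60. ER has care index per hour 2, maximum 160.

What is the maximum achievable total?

4320

Order the wards by care index per hour: Psych 15 > Burn 12 > Cardio 10 > ER 2.
Give Psych 120 to hit its cap of 120 ; 320 left.
Burn takes 140 to reach its cap of 140 ; 180 left.
Give Cardio 60 to hit its cap of 60 ; 120 left.
ER: +120 (room for 160) → 120. Pool exhausted.
Total = 15×120 + 12×140 + 10×60 + 2×120 = 4320.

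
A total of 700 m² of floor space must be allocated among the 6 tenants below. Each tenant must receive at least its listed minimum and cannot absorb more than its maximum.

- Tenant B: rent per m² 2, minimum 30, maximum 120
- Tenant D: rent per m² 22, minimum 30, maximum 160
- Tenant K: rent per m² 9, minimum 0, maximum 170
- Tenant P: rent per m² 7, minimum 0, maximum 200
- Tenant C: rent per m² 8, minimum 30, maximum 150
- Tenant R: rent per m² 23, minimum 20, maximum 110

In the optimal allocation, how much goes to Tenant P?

80

Meeting every minimum uses 30+30+0+0+30+20 = 110 m², leaving 590.
Rank by rent per m²: Tenant R 23 > Tenant D 22 > Tenant K 9 > Tenant C 8 > Tenant P 7 > Tenant B 2.
Tenant R: +90 to 110 (cap) ; 500 left.
Tenant D takes 130 more to reach its cap of 160 ; 370 left.
Tenant K takes 170 more to reach its cap of 170 ; 200 left.
Tenant C: +120 to 150 (cap) ; 80 left.
Tenant P has room for 200 more but only 80 remain, so it gets 80.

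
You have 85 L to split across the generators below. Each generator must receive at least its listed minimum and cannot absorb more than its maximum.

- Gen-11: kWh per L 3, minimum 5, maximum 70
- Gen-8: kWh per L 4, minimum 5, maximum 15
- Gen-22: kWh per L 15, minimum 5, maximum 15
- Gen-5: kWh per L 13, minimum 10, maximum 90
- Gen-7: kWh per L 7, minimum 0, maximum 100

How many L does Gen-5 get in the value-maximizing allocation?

Meeting every minimum uses 5+5+5+10+0 = 25 L, leaving 60.
Highest kWh per L first: Gen-22 15 > Gen-5 13 > Gen-7 7 > Gen-8 4 > Gen-11 3.
Gen-22: +10 to 15 (cap) → 50 left.
Only 50 left; Gen-5 takes them to reach 60.

60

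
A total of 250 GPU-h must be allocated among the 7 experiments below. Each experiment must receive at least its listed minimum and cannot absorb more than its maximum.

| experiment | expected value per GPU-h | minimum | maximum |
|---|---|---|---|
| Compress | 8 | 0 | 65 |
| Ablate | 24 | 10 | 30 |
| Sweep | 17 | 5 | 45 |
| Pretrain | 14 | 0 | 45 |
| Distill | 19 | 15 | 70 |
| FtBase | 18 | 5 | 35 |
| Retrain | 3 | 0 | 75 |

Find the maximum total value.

Meeting every minimum uses 0+10+5+0+15+5+0 = 35 GPU-h, leaving 215.
Rank by expected value per GPU-h: Ablate 24 > Distill 19 > FtBase 18 > Sweep 17 > Pretrain 14 > Compress 8 > Retrain 3.
Give Ablate 20 more to hit its cap of 30 → 195 left.
Distill takes 55 more to reach its cap of 70 → 140 left.
FtBase: +30 to 35 (cap) → 110 left.
Give Sweep 40 more to hit its cap of 45 → 70 left.
Give Pretrain 45 more to hit its cap of 45 → 25 left.
Only 25 left; Compress takes them to reach 25.
Total = 8×25 + 24×30 + 17×45 + 14×45 + 19×70 + 18×35 = 4275.

4275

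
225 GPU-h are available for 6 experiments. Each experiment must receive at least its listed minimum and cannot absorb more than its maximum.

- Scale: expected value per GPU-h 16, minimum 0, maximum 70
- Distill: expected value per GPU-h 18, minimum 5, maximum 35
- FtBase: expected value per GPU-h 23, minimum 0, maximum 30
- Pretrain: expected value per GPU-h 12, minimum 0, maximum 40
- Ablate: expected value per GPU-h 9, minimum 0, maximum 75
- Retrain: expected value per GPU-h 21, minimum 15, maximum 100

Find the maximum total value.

4380

Meeting every minimum uses 0+5+0+0+0+15 = 20 GPU-h, leaving 205.
Order the experiments by expected value per GPU-h: FtBase 23 > Retrain 21 > Distill 18 > Scale 16 > Pretrain 12 > Ablate 9.
Give FtBase 30 more to hit its cap of 30 → 175 left.
Retrain: +85 to 100 (cap) → 90 left.
Give Distill 30 more to hit its cap of 35 → 60 left.
Only 60 left; Scale takes them to reach 60.
Total = 16×60 + 18×35 + 23×30 + 21×100 = 4380.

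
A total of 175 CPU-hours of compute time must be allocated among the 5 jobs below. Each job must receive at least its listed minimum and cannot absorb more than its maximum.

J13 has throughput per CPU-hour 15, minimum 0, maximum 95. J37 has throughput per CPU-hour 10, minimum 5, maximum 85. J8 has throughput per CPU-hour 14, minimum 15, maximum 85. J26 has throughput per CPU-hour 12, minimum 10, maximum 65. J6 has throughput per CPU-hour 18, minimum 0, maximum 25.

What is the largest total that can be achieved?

Meeting every minimum uses 0+5+15+10+0 = 30 CPU-hours, leaving 145.
Rank by throughput per CPU-hour: J6 18 > J13 15 > J8 14 > J26 12 > J37 10.
J6: +25 to 25 (cap) ; 120 left.
Give J13 95 more to hit its cap of 95 ; 25 left.
J8 has room for 70 more but only 25 remain, so it gets 40.
Total = 15×95 + 10×5 + 14×40 + 12×10 + 18×25 = 2605.

2605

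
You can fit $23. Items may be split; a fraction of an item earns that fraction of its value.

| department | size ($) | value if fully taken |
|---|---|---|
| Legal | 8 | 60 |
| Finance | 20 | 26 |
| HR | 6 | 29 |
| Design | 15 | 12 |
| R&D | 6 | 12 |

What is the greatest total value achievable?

104.9

Rank by value-to-size ratio: Legal 60/8≈7.5, HR 29/6≈4.83, R&D 12/6≈2, Finance 26/20≈1.3, Design 12/15≈0.8.
Take all of Legal (8 $, value 60) — 15 $ left.
Take all of HR (6 $, value 29) — 9 $ left.
Take all of R&D (6 $, value 12) — 3 $ left.
Fill the last 3 $ with part of Finance: 3/20 of it earns 3.9.
Total value = 104.9.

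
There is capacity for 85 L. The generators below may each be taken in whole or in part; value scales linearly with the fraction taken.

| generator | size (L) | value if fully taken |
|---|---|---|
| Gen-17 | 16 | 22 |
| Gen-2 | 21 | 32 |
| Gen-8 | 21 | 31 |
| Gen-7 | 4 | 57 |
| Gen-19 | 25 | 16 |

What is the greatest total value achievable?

156.72

Rank by value-to-size ratio: Gen-7 57/4≈14.2, Gen-2 32/21≈1.52, Gen-8 31/21≈1.48, Gen-17 22/16≈1.38, Gen-19 16/25≈0.64.
Take all of Gen-7 (4 L, value 57) → 81 L left.
Gen-2: take in full, 21 L for value 32 → 60 left.
Gen-8: take in full, 21 L for value 31 → 39 left.
Take all of Gen-17 (16 L, value 22) → 23 L left.
Fill the last 23 L with part of Gen-19: 23/25 of it earns 14.72.
Total value = 156.72.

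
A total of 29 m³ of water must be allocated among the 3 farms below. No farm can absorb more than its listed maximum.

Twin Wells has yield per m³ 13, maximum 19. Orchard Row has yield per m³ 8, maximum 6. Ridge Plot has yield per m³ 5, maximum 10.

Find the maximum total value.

315

Rank by yield per m³: Twin Wells 13 > Orchard Row 8 > Ridge Plot 5.
Twin Wells: +19 to 19 (cap) ; 10 left.
Give Orchard Row 6 to hit its cap of 6 ; 4 left.
Ridge Plot: +4 (room for 10) → 4. Pool exhausted.
Total = 13×19 + 8×6 + 5×4 = 315.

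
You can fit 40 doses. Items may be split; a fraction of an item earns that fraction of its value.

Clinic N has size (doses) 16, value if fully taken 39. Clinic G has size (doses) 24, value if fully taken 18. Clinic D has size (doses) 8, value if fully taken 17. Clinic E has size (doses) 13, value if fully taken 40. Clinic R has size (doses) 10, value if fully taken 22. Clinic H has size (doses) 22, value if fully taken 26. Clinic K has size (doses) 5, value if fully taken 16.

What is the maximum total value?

Rank by value-to-size ratio: Clinic K 16/5≈3.2, Clinic E 40/13≈3.08, Clinic N 39/16≈2.44, Clinic R 22/10≈2.2, Clinic D 17/8≈2.12, Clinic H 26/22≈1.18, Clinic G 18/24≈0.75.
Take all of Clinic K (5 doses, value 16) ; 35 doses left.
All 13 doses of Clinic E fit (value 40) ; 22 remain.
All 16 doses of Clinic N fit (value 39) ; 6 remain.
Fill the last 6 doses with part of Clinic R: 6/10 of it earns 13.2.
Total value = 108.2.

108.2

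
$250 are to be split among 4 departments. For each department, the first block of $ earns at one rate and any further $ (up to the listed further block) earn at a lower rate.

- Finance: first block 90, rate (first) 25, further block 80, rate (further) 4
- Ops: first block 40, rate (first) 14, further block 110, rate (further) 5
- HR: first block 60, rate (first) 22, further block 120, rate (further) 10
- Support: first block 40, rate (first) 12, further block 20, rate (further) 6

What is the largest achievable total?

Treat each block as its own option and order by rate: Finance/tier1 25 > HR/tier1 22 > Ops/tier1 14 > Support/tier1 12 > HR/tier2 10 > Support/tier2 6 > Ops/tier2 5 > Finance/tier2 4.
Finance/tier1 (25): +90 ; 160 left.
HR/tier1 (22): +60 ; 100 left.
Ops/tier1 (14): +40 ; 60 left.
Support tier1 at 12: fill all 40 ; 20 left.
HR/tier2: +20 of 120 at 10; pool empty.
Total = 25×90 + 22×60 + 14×40 + 12×40 + 10×20 = 4810.

4810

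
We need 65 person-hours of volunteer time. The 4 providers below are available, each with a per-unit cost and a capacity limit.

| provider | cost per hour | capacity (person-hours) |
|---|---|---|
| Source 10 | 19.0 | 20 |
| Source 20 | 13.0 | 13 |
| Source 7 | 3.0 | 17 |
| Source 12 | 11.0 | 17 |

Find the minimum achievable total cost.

Fill from the cheapest provider first.
Source 7 (3.0): use full 17 ; 48 person-hours to go.
Take 17 from Source 12 at 11.0 ; need 31 more.
Take 13 from Source 20 at 13.0 ; need 18 more.
Take 18 from Source 10 at 19.0 to finish.
Cost = 17×3.0 + 17×11.0 + 13×13.0 + 18×19.0 = 749.

749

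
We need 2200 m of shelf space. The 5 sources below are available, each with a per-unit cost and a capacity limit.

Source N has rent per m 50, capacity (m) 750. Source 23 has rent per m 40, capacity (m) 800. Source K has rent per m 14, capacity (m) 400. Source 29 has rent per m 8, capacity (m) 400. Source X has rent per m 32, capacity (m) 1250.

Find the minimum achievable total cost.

54800

Cheapest first:
Source 29 (8): use full 400 — 1800 m to go.
Source K at 14: take all 400 m — 1400 still needed.
Source X (32): use full 1250 — 150 m to go.
Source 23 at 40: take 150 of its 800 — requirement met.
Source N: unused.
Cost = 400×8 + 400×14 + 1250×32 + 150×40 = 54800.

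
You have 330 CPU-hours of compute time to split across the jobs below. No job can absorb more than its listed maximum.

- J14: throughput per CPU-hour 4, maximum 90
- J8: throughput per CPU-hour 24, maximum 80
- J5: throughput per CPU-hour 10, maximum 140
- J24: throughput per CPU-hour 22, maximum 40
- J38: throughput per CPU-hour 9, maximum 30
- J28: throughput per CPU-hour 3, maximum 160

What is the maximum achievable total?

4630

Rank by throughput per CPU-hour: J8 24 > J24 22 > J5 10 > J38 9 > J14 4 > J28 3.
J8 takes 80 to reach its cap of 80 — 250 left.
J24: +40 to 40 (cap) — 210 left.
Give J5 140 to hit its cap of 140 — 70 left.
J38 takes 30 to reach its cap of 30 — 40 left.
Only 40 left; J14 takes them to reach 40.
Total = 4×40 + 24×80 + 10×140 + 22×40 + 9×30 = 4630.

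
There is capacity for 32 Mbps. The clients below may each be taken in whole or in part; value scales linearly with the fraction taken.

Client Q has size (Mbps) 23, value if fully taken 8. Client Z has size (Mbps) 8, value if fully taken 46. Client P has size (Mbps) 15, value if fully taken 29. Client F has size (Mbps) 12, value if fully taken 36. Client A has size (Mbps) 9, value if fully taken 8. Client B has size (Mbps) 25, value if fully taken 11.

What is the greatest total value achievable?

Best value per unit of size first: Client Z 46/8≈5.75, Client F 36/12≈3, Client P 29/15≈1.93, Client A 8/9≈0.889, Client B 11/25≈0.44, Client Q 8/23≈0.348.
All 8 Mbps of Client Z fit (value 46) → 24 remain.
Take all of Client F (12 Mbps, value 36) → 12 Mbps left.
12 Mbps left: a 12/15 share of Client P gives 29×12/15 = 23.2.
Total value = 105.2.

105.2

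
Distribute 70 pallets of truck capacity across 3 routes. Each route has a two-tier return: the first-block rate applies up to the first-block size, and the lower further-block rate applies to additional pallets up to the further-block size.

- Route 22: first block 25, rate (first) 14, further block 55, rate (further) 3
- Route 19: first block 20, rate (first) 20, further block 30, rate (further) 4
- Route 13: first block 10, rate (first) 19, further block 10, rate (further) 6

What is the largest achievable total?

Rank every tier by rate: Route 19/T1 20 > Route 13/T1 19 > Route 22/T1 14 > Route 13/T2 6 > Route 19/T2 4 > Route 22/T2 3.
Fill Route 19 T1 block (20 at 20) → 50 left.
Fill Route 13 T1 block (10 at 19) → 40 left.
Route 22/T1 (14): +25 → 15 left.
Route 13 T2 at 6: fill all 10 → 5 left.
Route 19/T2: +5 of 30 at 4; pool empty.
Total = 20×20 + 19×10 + 14×25 + 6×10 + 4×5 = 1020.

1020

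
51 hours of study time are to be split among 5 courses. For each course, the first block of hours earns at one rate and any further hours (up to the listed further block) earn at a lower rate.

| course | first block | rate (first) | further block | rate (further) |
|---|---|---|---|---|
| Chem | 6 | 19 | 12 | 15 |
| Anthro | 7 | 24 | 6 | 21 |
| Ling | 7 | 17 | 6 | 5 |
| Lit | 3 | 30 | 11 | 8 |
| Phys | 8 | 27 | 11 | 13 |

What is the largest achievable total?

1039

Order all 10 blocks by rate: Lit/first 30 > Phys/first 27 > Anthro/first 24 > Anthro/second 21 > Chem/first 19 > Ling/first 17 > Chem/second 15 > Phys/second 13 > Lit/second 8 > Ling/second 5.
Fill Lit first block (3 at 30) — 48 left.
Fill Phys first block (8 at 27) — 40 left.
Anthro first at 24: fill all 7 — 33 left.
Anthro/second (21): +6 — 27 left.
Chem/first (19): +6 — 21 left.
Fill Ling first block (7 at 17) — 14 left.
Chem/second (15): +12 — 2 left.
Phys second at 13: only 2 left, fill 2.
Total = 30×3 + 27×8 + 24×7 + 21×6 + 19×6 + 17×7 + 15×12 + 13×2 = 1039.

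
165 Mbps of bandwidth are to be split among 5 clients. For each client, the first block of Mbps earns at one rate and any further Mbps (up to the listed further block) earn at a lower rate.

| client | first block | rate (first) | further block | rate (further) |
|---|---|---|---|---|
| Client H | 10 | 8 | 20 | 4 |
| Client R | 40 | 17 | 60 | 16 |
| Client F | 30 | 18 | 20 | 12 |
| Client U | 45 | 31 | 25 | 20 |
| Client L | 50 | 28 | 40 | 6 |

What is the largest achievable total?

4090

Treat each block as its own option and order by rate: Client U/first 31 > Client L/first 28 > Client U/second 20 > Client F/first 18 > Client R/first 17 > Client R/second 16 > Client F/second 12 > Client H/first 8 > Client L/second 6 > Client H/second 4.
Fill Client U first block (45 at 31) ; 120 left.
Client L first at 28: fill all 50 ; 70 left.
Fill Client U second block (25 at 20) ; 45 left.
Client F first at 18: fill all 30 ; 15 left.
Client R first at 17: only 15 left, fill 15.
Total = 31×45 + 28×50 + 20×25 + 18×30 + 17×15 = 4090.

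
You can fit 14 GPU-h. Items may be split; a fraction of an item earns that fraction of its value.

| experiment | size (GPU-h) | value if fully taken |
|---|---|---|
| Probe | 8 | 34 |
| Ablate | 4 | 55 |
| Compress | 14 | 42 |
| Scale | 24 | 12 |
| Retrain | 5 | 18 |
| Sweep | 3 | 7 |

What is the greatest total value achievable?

Best value per unit of size first: Ablate 55/4≈13.8, Probe 34/8≈4.25, Retrain 18/5≈3.6, Compress 42/14≈3, Sweep 7/3≈2.33, Scale 12/24≈0.5.
Take all of Ablate (4 GPU-h, value 55) ; 10 GPU-h left.
All 8 GPU-h of Probe fit (value 34) ; 2 remain.
Only 2 GPU-h remain; take 2/5 of Retrain for value 18×2/5 = 7.2.
Total value = 96.2.

96.2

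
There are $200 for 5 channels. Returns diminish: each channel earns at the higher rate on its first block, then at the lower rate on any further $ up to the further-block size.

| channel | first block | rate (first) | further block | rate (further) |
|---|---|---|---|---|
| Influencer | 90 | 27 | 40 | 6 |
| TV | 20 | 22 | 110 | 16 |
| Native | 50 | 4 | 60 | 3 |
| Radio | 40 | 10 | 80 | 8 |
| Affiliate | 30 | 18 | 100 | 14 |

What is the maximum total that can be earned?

Rank every tier by rate: Influencer/tier1 27 > TV/tier1 22 > Affiliate/tier1 18 > TV/tier2 16 > Affiliate/tier2 14 > Radio/tier1 10 > Radio/tier2 8 > Influencer/tier2 6 > Native/tier1 4 > Native/tier2 3.
Fill Influencer tier1 block (90 at 27) ; 110 left.
TV tier1 at 22: fill all 20 ; 90 left.
Affiliate/tier1 (18): +30 ; 60 left.
TV/tier2: +60 of 110 at 16; pool empty.
Total = 27×90 + 22×20 + 18×30 + 16×60 = 4370.

4370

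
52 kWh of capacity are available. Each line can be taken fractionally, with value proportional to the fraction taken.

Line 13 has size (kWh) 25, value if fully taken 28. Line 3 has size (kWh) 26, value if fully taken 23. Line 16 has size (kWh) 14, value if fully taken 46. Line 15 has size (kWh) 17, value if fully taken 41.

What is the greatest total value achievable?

Sort by value density: Line 16 46/14≈3.29, Line 15 41/17≈2.41, Line 13 28/25≈1.12, Line 3 23/26≈0.885.
Take all of Line 16 (14 kWh, value 46) → 38 kWh left.
Take all of Line 15 (17 kWh, value 41) → 21 kWh left.
21 kWh left: a 21/25 share of Line 13 gives 28×21/25 = 23.52.
Total value = 110.52.

110.52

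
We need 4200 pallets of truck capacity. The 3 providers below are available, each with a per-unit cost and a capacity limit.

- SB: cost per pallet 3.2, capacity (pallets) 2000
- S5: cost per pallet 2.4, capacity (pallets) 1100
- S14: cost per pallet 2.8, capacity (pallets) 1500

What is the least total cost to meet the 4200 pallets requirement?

11960

Cheapest first:
S5 (2.4): use full 1100 — 3100 pallets to go.
Take 1500 from S14 at 2.8 — need 1600 more.
Take 1600 from SB at 3.2 to finish.
Cost = 1100×2.4 + 1500×2.8 + 1600×3.2 = 11960.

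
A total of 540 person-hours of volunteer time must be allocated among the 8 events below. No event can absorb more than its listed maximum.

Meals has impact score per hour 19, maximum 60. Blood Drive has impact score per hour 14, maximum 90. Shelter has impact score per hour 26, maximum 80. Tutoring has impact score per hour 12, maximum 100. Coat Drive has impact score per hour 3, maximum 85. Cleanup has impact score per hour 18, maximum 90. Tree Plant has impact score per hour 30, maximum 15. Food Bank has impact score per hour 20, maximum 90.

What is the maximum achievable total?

9595

Rank by impact score per hour: Tree Plant 30 > Shelter 26 > Food Bank 20 > Meals 19 > Cleanup 18 > Blood Drive 14 > Tutoring 12 > Coat Drive 3.
Tree Plant: +15 to 15 (cap) — 525 left.
Give Shelter 80 to hit its cap of 80 — 445 left.
Food Bank: +90 to 90 (cap) — 355 left.
Give Meals 60 to hit its cap of 60 — 295 left.
Cleanup: +90 to 90 (cap) — 205 left.
Give Blood Drive 90 to hit its cap of 90 — 115 left.
Tutoring: +100 to 100 (cap) — 15 left.
Coat Drive has room for 85 but only 15 remain, so it gets 15.
Total = 19×60 + 14×90 + 26×80 + 12×100 + 3×15 + 18×90 + 30×15 + 20×90 = 9595.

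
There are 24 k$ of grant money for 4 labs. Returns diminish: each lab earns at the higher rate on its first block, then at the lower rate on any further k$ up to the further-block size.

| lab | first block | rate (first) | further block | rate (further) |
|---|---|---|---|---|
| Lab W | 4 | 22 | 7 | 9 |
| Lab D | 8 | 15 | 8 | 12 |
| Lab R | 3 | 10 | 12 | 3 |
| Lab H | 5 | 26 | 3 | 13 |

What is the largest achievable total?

425

Treat each block as its own option and order by rate: Lab H/tier1 26 > Lab W/tier1 22 > Lab D/tier1 15 > Lab H/tier2 13 > Lab D/tier2 12 > Lab R/tier1 10 > Lab W/tier2 9 > Lab R/tier2 3.
Lab H/tier1 (26): +5 → 19 left.
Lab W/tier1 (22): +4 → 15 left.
Lab D/tier1 (15): +8 → 7 left.
Lab H/tier2 (13): +3 → 4 left.
Lab D/tier2: +4 of 8 at 12; pool empty.
Total = 26×5 + 22×4 + 15×8 + 13×3 + 12×4 = 425.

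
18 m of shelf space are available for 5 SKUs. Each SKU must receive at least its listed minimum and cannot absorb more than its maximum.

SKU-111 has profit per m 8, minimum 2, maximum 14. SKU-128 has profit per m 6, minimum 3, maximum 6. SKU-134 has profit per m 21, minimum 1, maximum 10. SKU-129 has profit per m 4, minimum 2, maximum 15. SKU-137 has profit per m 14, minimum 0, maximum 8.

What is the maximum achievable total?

Meeting every minimum uses 2+3+1+2+0 = 8 m, leaving 10.
Highest profit per m first: SKU-134 21 > SKU-137 14 > SKU-111 8 > SKU-128 6 > SKU-129 4.
SKU-134: +9 to 10 (cap) — 1 left.
SKU-137 has room for 8 more but only 1 remain, so it gets 1.
Total = 8×2 + 6×3 + 21×10 + 4×2 + 14×1 = 266.

266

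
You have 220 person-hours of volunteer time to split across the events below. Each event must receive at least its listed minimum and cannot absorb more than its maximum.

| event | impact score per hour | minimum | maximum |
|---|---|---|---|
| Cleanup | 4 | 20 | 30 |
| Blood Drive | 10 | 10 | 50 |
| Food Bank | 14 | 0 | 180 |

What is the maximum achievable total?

2800

Meeting every minimum uses 20+10+0 = 30 person-hours, leaving 190.
Rank by impact score per hour: Food Bank 14 > Blood Drive 10 > Cleanup 4.
Food Bank takes 180 more to reach its cap of 180 ; 10 left.
Blood Drive has room for 40 more but only 10 remain, so it gets 20.
Total = 4×20 + 10×20 + 14×180 = 2800.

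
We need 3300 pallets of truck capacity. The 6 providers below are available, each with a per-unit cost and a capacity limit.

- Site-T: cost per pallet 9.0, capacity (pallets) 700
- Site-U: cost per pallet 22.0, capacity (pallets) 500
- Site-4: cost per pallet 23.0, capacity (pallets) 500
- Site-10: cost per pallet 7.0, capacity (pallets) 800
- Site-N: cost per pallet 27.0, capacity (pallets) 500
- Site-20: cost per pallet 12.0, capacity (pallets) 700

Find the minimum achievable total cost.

45500

Fill from the cheapest provider first.
Take 800 from Site-10 at 7.0 ; need 2500 more.
Take 700 from Site-T at 9.0 ; need 1800 more.
Site-20 (12.0): use full 700 ; 1100 pallets to go.
Site-U at 22.0: take all 500 pallets ; 600 still needed.
Site-4 (23.0): use full 500 ; 100 pallets to go.
Take 100 from Site-N at 27.0 to finish.
Cost = 800×7.0 + 700×9.0 + 700×12.0 + 500×22.0 + 500×23.0 + 100×27.0 = 45500.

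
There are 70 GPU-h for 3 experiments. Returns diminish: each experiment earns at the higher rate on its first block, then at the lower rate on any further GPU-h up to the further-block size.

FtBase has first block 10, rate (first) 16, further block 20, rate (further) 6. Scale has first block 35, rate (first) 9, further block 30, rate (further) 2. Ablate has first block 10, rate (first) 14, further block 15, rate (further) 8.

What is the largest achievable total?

Order all 6 blocks by rate: FtBase/tier1 16 > Ablate/tier1 14 > Scale/tier1 9 > Ablate/tier2 8 > FtBase/tier2 6 > Scale/tier2 2.
Fill FtBase tier1 block (10 at 16) — 60 left.
Fill Ablate tier1 block (10 at 14) — 50 left.
Fill Scale tier1 block (35 at 9) — 15 left.
Ablate tier2 at 8: fill all 15 — 0 left.
Total = 16×10 + 14×10 + 9×35 + 8×15 = 735.

735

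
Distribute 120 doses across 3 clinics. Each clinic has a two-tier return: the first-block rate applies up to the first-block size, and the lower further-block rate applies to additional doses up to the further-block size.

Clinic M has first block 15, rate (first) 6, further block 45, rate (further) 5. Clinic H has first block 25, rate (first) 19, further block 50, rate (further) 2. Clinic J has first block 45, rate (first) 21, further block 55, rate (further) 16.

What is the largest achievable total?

2220

Treat each block as its own option and order by rate: Clinic J/tier1 21 > Clinic H/tier1 19 > Clinic J/tier2 16 > Clinic M/tier1 6 > Clinic M/tier2 5 > Clinic H/tier2 2.
Clinic J tier1 at 21: fill all 45 — 75 left.
Clinic H tier1 at 19: fill all 25 — 50 left.
50 remain; put them into Clinic J tier2 at 16.
Total = 21×45 + 19×25 + 16×50 = 2220.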